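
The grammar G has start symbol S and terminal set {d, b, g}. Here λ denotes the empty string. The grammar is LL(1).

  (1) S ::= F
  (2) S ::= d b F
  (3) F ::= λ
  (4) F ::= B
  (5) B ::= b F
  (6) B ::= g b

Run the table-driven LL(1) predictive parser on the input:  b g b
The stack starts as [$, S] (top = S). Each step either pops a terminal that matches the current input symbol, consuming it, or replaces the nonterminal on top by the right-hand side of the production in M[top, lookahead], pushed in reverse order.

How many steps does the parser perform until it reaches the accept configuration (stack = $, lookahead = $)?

step 1: stack=$ S  input=b g b $  — expand S ::= F
step 2: stack=$ F  input=b g b $  — expand F ::= B
step 3: stack=$ B  input=b g b $  — expand B ::= b F
step 4: stack=$ F b  input=b g b $  — match b
step 5: stack=$ F  input=g b $  — expand F ::= B
step 6: stack=$ B  input=g b $  — expand B ::= g b
step 7: stack=$ b g  input=g b $  — match g
step 8: stack=$ b  input=b $  — match b
Accept reached after 8 steps.

8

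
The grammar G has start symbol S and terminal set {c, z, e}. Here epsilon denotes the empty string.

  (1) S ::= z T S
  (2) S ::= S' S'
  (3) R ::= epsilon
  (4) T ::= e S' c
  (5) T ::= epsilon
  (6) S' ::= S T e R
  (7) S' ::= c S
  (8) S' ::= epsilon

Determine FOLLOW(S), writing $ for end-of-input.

{$, c, e, z}

FIRST(R): from R::=epsilon we get {epsilon}. So FIRST(R) = {epsilon}.
FIRST(T): from T::=e S' c we get {e}; from T::=epsilon we get {epsilon}. So FIRST(T) = {epsilon, e}.
FIRST(S): from S::=z T S we get {z}; from S::=S' S' we get {epsilon, c, e, z}. So FIRST(S) = {epsilon, c, e, z}.
FIRST(S'): from S'::=S T e R we get {c, e, z}; from S'::=c S we get {c}; from S'::=epsilon we get {epsilon}. So FIRST(S') = {epsilon, c, e, z}.
FOLLOW(S) includes $ since S is the start symbol.
FOLLOW(S): in S::=z T S, the suffix after S is empty (adds nothing new); in S'::=S T e R, S is followed by T e R with FIRST {e}; in S'::=c S, the suffix after S is empty, so FOLLOW(S) ⊇ FOLLOW(S') = {$, c, e, z}. Thus FOLLOW(S) = {$, c, e, z}.
FOLLOW(T): in S::=z T S, T is followed by S with FIRST {epsilon, c, e, z}; in S::=z T S, the suffix after T is nullable, so FOLLOW(T) ⊇ FOLLOW(S) = {$, c, e, z}; in S'::=S T e R, T is followed by e R with FIRST {e}. Thus FOLLOW(T) = {$, c, e, z}.
FOLLOW(S'): in S::=S' S' (occurrence 1), S' is followed by S' with FIRST {epsilon, c, e, z}; in S::=S' S' (occurrence 1), the suffix after S' is nullable, so FOLLOW(S') ⊇ FOLLOW(S) = {$, c, e, z}; in S::=S' S' (occurrence 2), the suffix after S' is empty, so FOLLOW(S') ⊇ FOLLOW(S) = {$, c, e, z}; in T::=e S' c, S' is followed by c with FIRST {c}. Thus FOLLOW(S') = {$, c, e, z}.
FOLLOW(R): in S'::=S T e R, the suffix after R is empty, so FOLLOW(R) ⊇ FOLLOW(S') = {$, c, e, z}. Thus FOLLOW(R) = {$, c, e, z}.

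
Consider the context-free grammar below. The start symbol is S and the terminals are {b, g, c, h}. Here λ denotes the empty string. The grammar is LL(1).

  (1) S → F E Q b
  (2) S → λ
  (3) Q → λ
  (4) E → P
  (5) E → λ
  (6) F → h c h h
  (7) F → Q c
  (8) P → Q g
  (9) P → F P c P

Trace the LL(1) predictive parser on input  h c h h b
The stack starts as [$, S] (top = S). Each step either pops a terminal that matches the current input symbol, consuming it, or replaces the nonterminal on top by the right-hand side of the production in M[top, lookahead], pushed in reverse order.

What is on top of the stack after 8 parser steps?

b

step 1: stack=$ S  input=h c h h b $  — expand S → F E Q b
step 2: stack=$ b Q E F  input=h c h h b $  — expand F → h c h h
step 3: stack=$ b Q E h h c h  input=h c h h b $  — match h
step 4: stack=$ b Q E h h c  input=c h h b $  — match c
step 5: stack=$ b Q E h h  input=h h b $  — match h
step 6: stack=$ b Q E h  input=h b $  — match h
step 7: stack=$ b Q E  input=b $  — expand E → λ
step 8: stack=$ b Q  input=b $  — expand Q → λ
Stack after step 8: $ b (top = b).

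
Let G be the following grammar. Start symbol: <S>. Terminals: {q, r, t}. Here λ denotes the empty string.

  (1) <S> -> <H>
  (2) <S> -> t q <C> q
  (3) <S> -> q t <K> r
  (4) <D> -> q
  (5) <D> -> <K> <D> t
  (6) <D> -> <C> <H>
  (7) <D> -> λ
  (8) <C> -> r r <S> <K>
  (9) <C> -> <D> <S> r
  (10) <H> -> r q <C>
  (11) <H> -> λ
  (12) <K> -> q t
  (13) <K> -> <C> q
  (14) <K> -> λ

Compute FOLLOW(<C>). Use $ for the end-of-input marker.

FIRST(<H>): from <H>->r q <C> we get {r}; from <H>->λ we get {λ}. So FIRST(<H>) = {λ, r}.
FIRST(<S>): from <S>-><H> we get {λ, r}; from <S>->t q <C> q we get {t}; from <S>->q t <K> r we get {q}. So FIRST(<S>) = {λ, q, r, t}.
FIRST(<D>): from <D>->q we get {q}; from <D>-><K> <D> t we get {q, r, t}; from <D>-><C> <H> we get {q, r, t}; from <D>->λ we get {λ}. So FIRST(<D>) = {λ, q, r, t}.
FIRST(<C>): from <C>->r r <S> <K> we get {r}; from <C>-><D> <S> r we get {q, r, t}. So FIRST(<C>) = {q, r, t}.
FIRST(<K>): from <K>->q t we get {q}; from <K>-><C> q we get {q, r, t}; from <K>->λ we get {λ}. So FIRST(<K>) = {λ, q, r, t}.
FOLLOW(<S>) includes $ since <S> is the start symbol.
FOLLOW(<D>): in <D>-><K> <D> t, <D> is followed by t with FIRST {t}; in <C>-><D> <S> r, <D> is followed by <S> r with FIRST {q, r, t}. Thus FOLLOW(<D>) = {q, r, t}.
FOLLOW(<S>): in <C>->r r <S> <K>, <S> is followed by <K> with FIRST {λ, q, r, t}; in <C>->r r <S> <K>, the suffix after <S> is nullable, so FOLLOW(<S>) ⊇ FOLLOW(<C>) = {$, q, r, t}; in <C>-><D> <S> r, <S> is followed by r with FIRST {r}. Thus FOLLOW(<S>) = {$, q, r, t}.
FOLLOW(<H>): in <S>-><H>, the suffix after <H> is empty, so FOLLOW(<H>) ⊇ FOLLOW(<S>) = {$, q, r, t}; in <D>-><C> <H>, the suffix after <H> is empty, so FOLLOW(<H>) ⊇ FOLLOW(<D>) = {q, r, t}. Thus FOLLOW(<H>) = {$, q, r, t}.
FOLLOW(<C>): in <S>->t q <C> q, <C> is followed by q with FIRST {q}; in <D>-><C> <H>, <C> is followed by <H> with FIRST {λ, r}; in <D>-><C> <H>, the suffix after <C> is nullable, so FOLLOW(<C>) ⊇ FOLLOW(<D>) = {q, r, t}; in <H>->r q <C>, the suffix after <C> is empty, so FOLLOW(<C>) ⊇ FOLLOW(<H>) = {$, q, r, t}; in <K>-><C> q, <C> is followed by q with FIRST {q}. Thus FOLLOW(<C>) = {$, q, r, t}.
FOLLOW(<K>): in <S>->q t <K> r, <K> is followed by r with FIRST {r}; in <D>-><K> <D> t, <K> is followed by <D> t with FIRST {q, r, t}; in <C>->r r <S> <K>, the suffix after <K> is empty, so FOLLOW(<K>) ⊇ FOLLOW(<C>) = {$, q, r, t}. Thus FOLLOW(<K>) = {$, q, r, t}.

{$, q, r, t}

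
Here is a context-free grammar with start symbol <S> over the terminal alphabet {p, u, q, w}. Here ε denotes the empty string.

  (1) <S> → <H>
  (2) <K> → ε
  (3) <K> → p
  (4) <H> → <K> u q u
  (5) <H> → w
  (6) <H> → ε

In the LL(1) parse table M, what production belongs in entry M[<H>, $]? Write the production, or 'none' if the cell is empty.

FIRST(<K>): from <K>→ε we get {ε}; from <K>→p we get {p}. So FIRST(<K>) = {ε, p}.
FIRST(<H>): from <H>→<K> u q u we get {p, u}; from <H>→w we get {w}; from <H>→ε we get {ε}. So FIRST(<H>) = {ε, p, u, w}.
FIRST(<S>): from <S>→<H> we get {ε, p, u, w}. So FIRST(<S>) = {ε, p, u, w}.
FOLLOW(<S>) includes $ since <S> is the start symbol.
FOLLOW(<S>): <S> appears on no right-hand side. Thus FOLLOW(<S>) = {$}.
FOLLOW(<H>): in <S>→<H>, the suffix after <H> is empty, so FOLLOW(<H>) ⊇ FOLLOW(<S>) = {$}. Thus FOLLOW(<H>) = {$}.
For <H> → <K> u q u: FIRST(<K> u q u) = {p, u}, so it goes in M[<H>, t] for t ∈ {p, u}.
For <H> → w: FIRST(w) = {w}, so it goes in M[<H>, t] for t ∈ {w}.
For <H> → ε: FIRST(ε) = {ε}, so it goes in M[<H>, t] for t ∈ {}; since ε ∈ FIRST, also for every t ∈ FOLLOW(<H>) = {$}.

<H> → ε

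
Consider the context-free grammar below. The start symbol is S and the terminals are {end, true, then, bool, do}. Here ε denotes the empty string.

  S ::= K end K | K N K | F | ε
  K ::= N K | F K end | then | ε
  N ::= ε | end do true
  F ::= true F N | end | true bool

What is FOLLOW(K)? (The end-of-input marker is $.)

{$, end, then, true}

FIRST(N) = {ε, end}
FIRST(F) = {end, true}
FIRST(K) = {ε, end, then, true}  (via N K, F K end)
FIRST(S) = {ε, end, then, true}  (via K end K, K N K, F)
FOLLOW(S) includes $ since S is the start symbol.
FOLLOW(S): S appears on no right-hand side. Thus FOLLOW(S) = {$}.
FOLLOW(K): in S::=K end K (occurrence 1), K is followed by end K with FIRST {end}; in S::=K end K (occurrence 2), the suffix after K is empty, so FOLLOW(K) ⊇ FOLLOW(S) = {$}; in S::=K N K (occurrence 1), K is followed by N K with FIRST {ε, end, then, true}; in S::=K N K (occurrence 1), the suffix after K is nullable, so FOLLOW(K) ⊇ FOLLOW(S) = {$}; in S::=K N K (occurrence 2), the suffix after K is empty, so FOLLOW(K) ⊇ FOLLOW(S) = {$}; in K::=N K, the suffix after K is empty (adds nothing new); in K::=F K end, K is followed by end with FIRST {end}. Thus FOLLOW(K) = {$, end, then, true}.
FOLLOW(F): in S::=F, the suffix after F is empty, so FOLLOW(F) ⊇ FOLLOW(S) = {$}; in K::=F K end, F is followed by K end with FIRST {end, then, true}; in F::=true F N, F is followed by N with FIRST {ε, end}; in F::=true F N, the suffix after F is nullable (adds nothing new). Thus FOLLOW(F) = {$, end, then, true}.
FOLLOW(N): in S::=K N K, N is followed by K with FIRST {ε, end, then, true}; in S::=K N K, the suffix after N is nullable, so FOLLOW(N) ⊇ FOLLOW(S) = {$}; in K::=N K, N is followed by K with FIRST {ε, end, then, true}; in K::=N K, the suffix after N is nullable, so FOLLOW(N) ⊇ FOLLOW(K) = {$, end, then, true}; in F::=true F N, the suffix after N is empty, so FOLLOW(N) ⊇ FOLLOW(F) = {$, end, then, true}. Thus FOLLOW(N) = {$, end, then, true}.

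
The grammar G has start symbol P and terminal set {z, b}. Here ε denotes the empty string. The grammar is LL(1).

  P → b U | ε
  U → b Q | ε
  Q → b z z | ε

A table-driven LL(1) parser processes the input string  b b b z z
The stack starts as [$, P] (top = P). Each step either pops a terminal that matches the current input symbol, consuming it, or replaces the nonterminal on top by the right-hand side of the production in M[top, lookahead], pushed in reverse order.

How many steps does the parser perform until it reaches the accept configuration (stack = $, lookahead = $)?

8

     Stack    Input        Action
  1  $ P      b b b z z $  expand P → b U
  2  $ U b    b b b z z $  match b
  3  $ U      b b z z $    expand U → b Q
  4  $ Q b    b b z z $    match b
  5  $ Q      b z z $      expand Q → b z z
  6  $ z z b  b z z $      match b
  7  $ z z    z z $        match z
  8  $ z      z $          match z
Accept reached after 8 steps.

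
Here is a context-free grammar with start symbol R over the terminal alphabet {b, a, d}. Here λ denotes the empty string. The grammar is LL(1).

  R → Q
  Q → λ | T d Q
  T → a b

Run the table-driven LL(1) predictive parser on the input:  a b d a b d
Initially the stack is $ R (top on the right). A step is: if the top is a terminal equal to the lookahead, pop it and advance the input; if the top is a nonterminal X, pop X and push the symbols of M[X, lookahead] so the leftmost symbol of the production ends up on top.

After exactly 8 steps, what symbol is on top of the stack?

     Stack      Input          Action
  1  $ R        a b d a b d $  expand R → Q
  2  $ Q        a b d a b d $  expand Q → T d Q
  3  $ Q d T    a b d a b d $  expand T → a b
  4  $ Q d b a  a b d a b d $  match a
  5  $ Q d b    b d a b d $    match b
  6  $ Q d      d a b d $      match d
  7  $ Q        a b d $        expand Q → T d Q
  8  $ Q d T    a b d $        expand T → a b
Stack after step 8: $ Q d b a (top = a).

a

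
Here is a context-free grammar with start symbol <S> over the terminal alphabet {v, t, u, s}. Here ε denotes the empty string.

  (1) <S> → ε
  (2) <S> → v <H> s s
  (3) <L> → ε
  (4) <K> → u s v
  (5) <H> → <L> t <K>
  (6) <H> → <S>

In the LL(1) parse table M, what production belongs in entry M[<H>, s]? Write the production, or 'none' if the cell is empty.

FIRST(<S>) = {ε, v}
FIRST(<L>) = {ε}
FIRST(<K>) = {u}
FIRST(<H>) = {ε, t, v}  (via <L> t <K>, <S>)
FOLLOW(<S>) includes $ since <S> is the start symbol.
FOLLOW(<H>): in <S>→v <H> s s, <H> is followed by s s with FIRST {s}. Thus FOLLOW(<H>) = {s}.
For <H> → <L> t <K>: FIRST(<L> t <K>) = {t}, so it goes in M[<H>, t] for t ∈ {t}.
For <H> → <S>: FIRST(<S>) = {ε, v}, so it goes in M[<H>, t] for t ∈ {v}; since ε ∈ FIRST, also for every t ∈ FOLLOW(<H>) = {s}.

<H> → <S>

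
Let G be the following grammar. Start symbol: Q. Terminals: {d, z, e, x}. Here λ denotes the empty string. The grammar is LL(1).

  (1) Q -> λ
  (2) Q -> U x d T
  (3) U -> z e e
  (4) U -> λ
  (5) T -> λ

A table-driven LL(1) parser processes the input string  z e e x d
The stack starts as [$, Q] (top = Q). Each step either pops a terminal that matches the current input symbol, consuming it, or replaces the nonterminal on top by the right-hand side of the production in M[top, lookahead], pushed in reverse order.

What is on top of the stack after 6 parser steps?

step 1: stack=$ Q  input=z e e x d $  — expand Q -> U x d T
step 2: stack=$ T d x U  input=z e e x d $  — expand U -> z e e
step 3: stack=$ T d x e e z  input=z e e x d $  — match z
step 4: stack=$ T d x e e  input=e e x d $  — match e
step 5: stack=$ T d x e  input=e x d $  — match e
step 6: stack=$ T d x  input=x d $  — match x
Stack after step 6: $ T d (top = d).

d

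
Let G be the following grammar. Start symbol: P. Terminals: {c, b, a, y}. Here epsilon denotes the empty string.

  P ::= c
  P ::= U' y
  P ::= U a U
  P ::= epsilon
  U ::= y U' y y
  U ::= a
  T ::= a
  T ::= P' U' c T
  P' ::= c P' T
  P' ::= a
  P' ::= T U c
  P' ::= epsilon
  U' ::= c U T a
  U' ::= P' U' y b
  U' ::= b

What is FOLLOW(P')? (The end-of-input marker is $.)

{a, b, c}

FIRST(U) = {a, y}
FIRST(P) = {epsilon, a, b, c, y}  (via U' y, U a U)
FIRST(T) = {a, b, c}  (via P' U' c T)
FIRST(P') = {epsilon, a, b, c}  (via T U c)
FIRST(U') = {a, b, c}  (via P' U' y b)
FOLLOW(P) includes $ since P is the start symbol.
FOLLOW(P): P appears on no right-hand side. Thus FOLLOW(P) = {$}.
FOLLOW(U): in P::=U a U (occurrence 1), U is followed by a U with FIRST {a}; in P::=U a U (occurrence 2), the suffix after U is empty, so FOLLOW(U) ⊇ FOLLOW(P) = {$}; in P'::=T U c, U is followed by c with FIRST {c}; in U'::=c U T a, U is followed by T a with FIRST {a, b, c}. Thus FOLLOW(U) = {$, a, b, c}.
FOLLOW(P'): in T::=P' U' c T, P' is followed by U' c T with FIRST {a, b, c}; in P'::=c P' T, P' is followed by T with FIRST {a, b, c}; in U'::=P' U' y b, P' is followed by U' y b with FIRST {a, b, c}. Thus FOLLOW(P') = {a, b, c}.
FOLLOW(T): in T::=P' U' c T, the suffix after T is empty (adds nothing new); in P'::=c P' T, the suffix after T is empty, so FOLLOW(T) ⊇ FOLLOW(P') = {a, b, c}; in P'::=T U c, T is followed by U c with FIRST {a, y}; in U'::=c U T a, T is followed by a with FIRST {a}. Thus FOLLOW(T) = {a, b, c, y}.
FOLLOW(U'): in P::=U' y, U' is followed by y with FIRST {y}; in U::=y U' y y, U' is followed by y y with FIRST {y}; in T::=P' U' c T, U' is followed by c T with FIRST {c}; in U'::=P' U' y b, U' is followed by y b with FIRST {y}. Thus FOLLOW(U') = {c, y}.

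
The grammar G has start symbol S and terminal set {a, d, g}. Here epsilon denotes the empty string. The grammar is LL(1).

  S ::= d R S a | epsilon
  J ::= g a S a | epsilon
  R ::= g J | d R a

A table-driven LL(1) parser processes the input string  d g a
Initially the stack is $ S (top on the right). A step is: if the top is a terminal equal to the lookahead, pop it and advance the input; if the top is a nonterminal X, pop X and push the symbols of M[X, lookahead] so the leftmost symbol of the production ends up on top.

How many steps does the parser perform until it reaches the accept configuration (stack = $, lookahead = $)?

step 1: stack=$ S  input=d g a $  — expand S ::= d R S a
step 2: stack=$ a S R d  input=d g a $  — match d
step 3: stack=$ a S R  input=g a $  — expand R ::= g J
step 4: stack=$ a S J g  input=g a $  — match g
step 5: stack=$ a S J  input=a $  — expand J ::= epsilon
step 6: stack=$ a S  input=a $  — expand S ::= epsilon
step 7: stack=$ a  input=a $  — match a
Accept reached after 7 steps.

7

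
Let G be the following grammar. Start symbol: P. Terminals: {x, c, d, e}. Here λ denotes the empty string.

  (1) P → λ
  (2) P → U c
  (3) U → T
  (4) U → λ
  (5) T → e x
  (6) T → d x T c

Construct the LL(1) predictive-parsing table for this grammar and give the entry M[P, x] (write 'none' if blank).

none

FIRST(T): from T→e x we get {e}; from T→d x T c we get {d}. So FIRST(T) = {d, e}.
FIRST(U): from U→T we get {d, e}; from U→λ we get {λ}. So FIRST(U) = {λ, d, e}.
FIRST(P): from P→λ we get {λ}; from P→U c we get {c, d, e}. So FIRST(P) = {λ, c, d, e}.
FOLLOW(P) includes $ since P is the start symbol.
FOLLOW(P): P appears on no right-hand side. Thus FOLLOW(P) = {$}.
For P → λ: FIRST(λ) = {λ}, so it goes in M[P, t] for t ∈ {}; since λ ∈ FIRST, also for every t ∈ FOLLOW(P) = {$}.
For P → U c: FIRST(U c) = {c, d, e}, so it goes in M[P, t] for t ∈ {c, d, e}.
None of these place a production in M[P, x].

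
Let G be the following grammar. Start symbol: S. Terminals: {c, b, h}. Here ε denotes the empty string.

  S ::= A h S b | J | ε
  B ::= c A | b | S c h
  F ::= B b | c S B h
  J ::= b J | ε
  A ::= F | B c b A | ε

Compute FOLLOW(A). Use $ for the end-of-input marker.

{b, c, h}

FIRST(J) = {ε, b}
FIRST(S) = {ε, b, c, h}  (via A h S b, J)
FIRST(B) = {b, c, h}  (via S c h)
FIRST(F) = {b, c, h}  (via B b)
FIRST(A) = {ε, b, c, h}  (via F, B c b A)
FOLLOW(S) includes $ since S is the start symbol.
FOLLOW(S): in S::=A h S b, S is followed by b with FIRST {b}; in B::=S c h, S is followed by c h with FIRST {c}; in F::=c S B h, S is followed by B h with FIRST {b, c, h}. Thus FOLLOW(S) = {$, b, c, h}.
FOLLOW(B): in F::=B b, B is followed by b with FIRST {b}; in F::=c S B h, B is followed by h with FIRST {h}; in A::=B c b A, B is followed by c b A with FIRST {c}. Thus FOLLOW(B) = {b, c, h}.
FOLLOW(J): in S::=J, the suffix after J is empty, so FOLLOW(J) ⊇ FOLLOW(S) = {$, b, c, h}; in J::=b J, the suffix after J is empty (adds nothing new). Thus FOLLOW(J) = {$, b, c, h}.
FOLLOW(A): in S::=A h S b, A is followed by h S b with FIRST {h}; in B::=c A, the suffix after A is empty, so FOLLOW(A) ⊇ FOLLOW(B) = {b, c, h}; in A::=B c b A, the suffix after A is empty (adds nothing new). Thus FOLLOW(A) = {b, c, h}.
FOLLOW(F): in A::=F, the suffix after F is empty, so FOLLOW(F) ⊇ FOLLOW(A) = {b, c, h}. Thus FOLLOW(F) = {b, c, h}.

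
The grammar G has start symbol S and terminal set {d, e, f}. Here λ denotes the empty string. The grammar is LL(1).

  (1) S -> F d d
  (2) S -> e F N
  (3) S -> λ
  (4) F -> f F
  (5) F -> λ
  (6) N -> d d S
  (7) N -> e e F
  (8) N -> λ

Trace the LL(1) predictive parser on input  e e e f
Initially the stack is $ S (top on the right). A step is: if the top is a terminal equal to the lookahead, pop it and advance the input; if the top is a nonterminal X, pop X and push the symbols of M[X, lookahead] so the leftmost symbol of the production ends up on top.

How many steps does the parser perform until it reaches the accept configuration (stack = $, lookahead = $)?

9

step 1: stack=$ S  input=e e e f $  — expand S -> e F N
step 2: stack=$ N F e  input=e e e f $  — match e
step 3: stack=$ N F  input=e e f $  — expand F -> λ
step 4: stack=$ N  input=e e f $  — expand N -> e e F
step 5: stack=$ F e e  input=e e f $  — match e
step 6: stack=$ F e  input=e f $  — match e
step 7: stack=$ F  input=f $  — expand F -> f F
step 8: stack=$ F f  input=f $  — match f
step 9: stack=$ F  input=$  — expand F -> λ
Accept reached after 9 steps.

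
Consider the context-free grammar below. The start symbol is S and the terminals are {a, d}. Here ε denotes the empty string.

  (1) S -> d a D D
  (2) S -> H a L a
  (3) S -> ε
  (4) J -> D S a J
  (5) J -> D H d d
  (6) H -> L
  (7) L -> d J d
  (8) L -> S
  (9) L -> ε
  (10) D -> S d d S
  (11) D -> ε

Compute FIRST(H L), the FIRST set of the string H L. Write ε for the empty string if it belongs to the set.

FIRST(S) = {ε, a, d}  (via H a L a)
FIRST(L) = {ε, a, d}  (via S)
FIRST(D) = {ε, a, d}  (via S d d S)
FIRST(H) = {ε, a, d}  (via L)
FIRST(J) = {a, d}  (via D S a J, D H d d)
FIRST(H L): take FIRST of each symbol in turn, carrying on past any symbol whose FIRST contains ε; result {ε, a, d}.

{ε, a, d}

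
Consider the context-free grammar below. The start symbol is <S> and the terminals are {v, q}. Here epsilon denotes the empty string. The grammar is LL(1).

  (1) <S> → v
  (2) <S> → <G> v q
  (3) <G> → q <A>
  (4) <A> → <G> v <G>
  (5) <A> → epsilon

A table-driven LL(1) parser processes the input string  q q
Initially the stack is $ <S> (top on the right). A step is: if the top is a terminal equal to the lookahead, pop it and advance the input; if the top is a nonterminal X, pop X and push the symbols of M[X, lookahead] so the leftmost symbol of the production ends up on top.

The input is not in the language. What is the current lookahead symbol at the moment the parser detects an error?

$

     Stack              Input  Action
  1  $ <S>              q q $  expand <S> → <G> v q
  2  $ q v <G>          q q $  expand <G> → q <A>
  3  $ q v <A> q        q q $  match q
  4  $ q v <A>          q $    expand <A> → <G> v <G>
  5  $ q v <G> v <G>    q $    expand <G> → q <A>
  6  $ q v <G> v <A> q  q $    match q
  7  $ q v <G> v <A>    $      error: M[<A>, $] is empty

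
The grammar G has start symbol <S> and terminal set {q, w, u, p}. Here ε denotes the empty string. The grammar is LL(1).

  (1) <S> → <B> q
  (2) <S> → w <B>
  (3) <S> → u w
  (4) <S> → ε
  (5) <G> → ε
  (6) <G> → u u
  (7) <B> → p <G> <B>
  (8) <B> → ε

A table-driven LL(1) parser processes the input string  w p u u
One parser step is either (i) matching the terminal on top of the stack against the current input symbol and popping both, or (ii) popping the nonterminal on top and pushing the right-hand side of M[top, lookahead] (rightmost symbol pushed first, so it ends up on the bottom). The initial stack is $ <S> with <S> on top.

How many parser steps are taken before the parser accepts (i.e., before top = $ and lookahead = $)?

8

step 1: stack=$ <S>  input=w p u u $  — expand <S> → w <B>
step 2: stack=$ <B> w  input=w p u u $  — match w
step 3: stack=$ <B>  input=p u u $  — expand <B> → p <G> <B>
step 4: stack=$ <B> <G> p  input=p u u $  — match p
step 5: stack=$ <B> <G>  input=u u $  — expand <G> → u u
step 6: stack=$ <B> u u  input=u u $  — match u
step 7: stack=$ <B> u  input=u $  — match u
step 8: stack=$ <B>  input=$  — expand <B> → ε
Accept reached after 8 steps.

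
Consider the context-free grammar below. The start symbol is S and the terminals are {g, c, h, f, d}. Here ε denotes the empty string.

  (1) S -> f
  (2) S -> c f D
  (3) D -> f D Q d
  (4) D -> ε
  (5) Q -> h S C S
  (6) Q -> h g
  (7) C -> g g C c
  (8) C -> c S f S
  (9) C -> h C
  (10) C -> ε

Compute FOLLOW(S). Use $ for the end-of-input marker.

{$, c, d, f, g, h}

FIRST(S): from S->f we get {f}; from S->c f D we get {c}. So FIRST(S) = {c, f}.
FIRST(D): from D->f D Q d we get {f}; from D->ε we get {ε}. So FIRST(D) = {ε, f}.
FIRST(Q): from Q->h S C S we get {h}; from Q->h g we get {h}. So FIRST(Q) = {h}.
FIRST(C): from C->g g C c we get {g}; from C->c S f S we get {c}; from C->h C we get {h}; from C->ε we get {ε}. So FIRST(C) = {ε, c, g, h}.
FOLLOW(S) includes $ since S is the start symbol.
FOLLOW(Q): in D->f D Q d, Q is followed by d with FIRST {d}. Thus FOLLOW(Q) = {d}.
FOLLOW(C): in Q->h S C S, C is followed by S with FIRST {c, f}; in C->g g C c, C is followed by c with FIRST {c}; in C->h C, the suffix after C is empty (adds nothing new). Thus FOLLOW(C) = {c, f}.
FOLLOW(S): in Q->h S C S (occurrence 1), S is followed by C S with FIRST {c, f, g, h}; in Q->h S C S (occurrence 2), the suffix after S is empty, so FOLLOW(S) ⊇ FOLLOW(Q) = {d}; in C->c S f S (occurrence 1), S is followed by f S with FIRST {f}; in C->c S f S (occurrence 2), the suffix after S is empty, so FOLLOW(S) ⊇ FOLLOW(C) = {c, f}. Thus FOLLOW(S) = {$, c, d, f, g, h}.
FOLLOW(D): in S->c f D, the suffix after D is empty, so FOLLOW(D) ⊇ FOLLOW(S) = {$, c, d, f, g, h}; in D->f D Q d, D is followed by Q d with FIRST {h}. Thus FOLLOW(D) = {$, c, d, f, g, h}.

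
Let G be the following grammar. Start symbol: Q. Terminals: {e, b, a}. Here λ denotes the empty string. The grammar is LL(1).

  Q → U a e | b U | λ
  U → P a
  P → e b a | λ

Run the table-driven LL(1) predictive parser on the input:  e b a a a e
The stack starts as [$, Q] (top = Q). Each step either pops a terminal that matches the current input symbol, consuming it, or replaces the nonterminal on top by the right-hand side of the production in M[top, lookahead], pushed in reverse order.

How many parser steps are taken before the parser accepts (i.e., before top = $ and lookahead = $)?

step 1: stack=$ Q  input=e b a a a e $  — expand Q → U a e
step 2: stack=$ e a U  input=e b a a a e $  — expand U → P a
step 3: stack=$ e a a P  input=e b a a a e $  — expand P → e b a
step 4: stack=$ e a a a b e  input=e b a a a e $  — match e
step 5: stack=$ e a a a b  input=b a a a e $  — match b
step 6: stack=$ e a a a  input=a a a e $  — match a
step 7: stack=$ e a a  input=a a e $  — match a
step 8: stack=$ e a  input=a e $  — match a
step 9: stack=$ e  input=e $  — match e
Accept reached after 9 steps.

9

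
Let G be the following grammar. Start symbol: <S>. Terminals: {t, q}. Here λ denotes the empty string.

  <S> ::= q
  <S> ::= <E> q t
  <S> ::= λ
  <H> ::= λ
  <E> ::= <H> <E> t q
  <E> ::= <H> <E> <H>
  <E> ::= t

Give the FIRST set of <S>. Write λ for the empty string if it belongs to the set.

{λ, q, t}

FIRST(<H>): from <H>::=λ we get {λ}. So FIRST(<H>) = {λ}.
FIRST(<E>): from <E>::=<H> <E> t q we get {t}; from <E>::=<H> <E> <H> we get {t}; from <E>::=t we get {t}. So FIRST(<E>) = {t}.
FIRST(<S>): from <S>::=q we get {q}; from <S>::=<E> q t we get {t}; from <S>::=λ we get {λ}. So FIRST(<S>) = {λ, q, t}.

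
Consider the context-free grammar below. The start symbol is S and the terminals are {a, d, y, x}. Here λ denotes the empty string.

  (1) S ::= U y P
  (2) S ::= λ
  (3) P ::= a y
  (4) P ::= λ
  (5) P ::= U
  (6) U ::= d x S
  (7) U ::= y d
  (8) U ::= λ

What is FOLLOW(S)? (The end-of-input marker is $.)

FIRST(U) = {λ, d, y}
FIRST(S) = {λ, d, y}  (via U y P)
FIRST(P) = {λ, a, d, y}  (via U)
FOLLOW(S) includes $ since S is the start symbol.
FOLLOW(S): in U::=d x S, the suffix after S is empty, so FOLLOW(S) ⊇ FOLLOW(U) = {$, y}. Thus FOLLOW(S) = {$, y}.
FOLLOW(P): in S::=U y P, the suffix after P is empty, so FOLLOW(P) ⊇ FOLLOW(S) = {$, y}. Thus FOLLOW(P) = {$, y}.
FOLLOW(U): in S::=U y P, U is followed by y P with FIRST {y}; in P::=U, the suffix after U is empty, so FOLLOW(U) ⊇ FOLLOW(P) = {$, y}. Thus FOLLOW(U) = {$, y}.

{$, y}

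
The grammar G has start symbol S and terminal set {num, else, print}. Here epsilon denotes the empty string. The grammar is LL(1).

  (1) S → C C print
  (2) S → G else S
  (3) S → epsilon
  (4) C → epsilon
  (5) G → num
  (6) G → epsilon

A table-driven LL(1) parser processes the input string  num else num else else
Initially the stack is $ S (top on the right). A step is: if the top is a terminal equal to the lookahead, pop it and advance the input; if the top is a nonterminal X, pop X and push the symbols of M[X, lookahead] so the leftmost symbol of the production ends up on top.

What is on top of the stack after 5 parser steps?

step 1: stack=$ S  input=num else num else else $  — expand S → G else S
step 2: stack=$ S else G  input=num else num else else $  — expand G → num
step 3: stack=$ S else num  input=num else num else else $  — match num
step 4: stack=$ S else  input=else num else else $  — match else
step 5: stack=$ S  input=num else else $  — expand S → G else S
Stack after step 5: $ S else G (top = G).

G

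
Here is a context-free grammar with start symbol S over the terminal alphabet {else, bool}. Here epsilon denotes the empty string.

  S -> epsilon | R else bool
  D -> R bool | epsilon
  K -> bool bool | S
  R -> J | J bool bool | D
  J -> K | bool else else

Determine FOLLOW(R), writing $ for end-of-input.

FIRST(S): from S->epsilon we get {epsilon}; from S->R else bool we get {bool, else}. So FIRST(S) = {epsilon, bool, else}.
FIRST(K): from K->bool bool we get {bool}; from K->S we get {epsilon, bool, else}. So FIRST(K) = {epsilon, bool, else}.
FIRST(J): from J->K we get {epsilon, bool, else}; from J->bool else else we get {bool}. So FIRST(J) = {epsilon, bool, else}.
FIRST(D): from D->R bool we get {bool, else}; from D->epsilon we get {epsilon}. So FIRST(D) = {epsilon, bool, else}.
FIRST(R): from R->J we get {epsilon, bool, else}; from R->J bool bool we get {bool, else}; from R->D we get {epsilon, bool, else}. So FIRST(R) = {epsilon, bool, else}.
FOLLOW(S) includes $ since S is the start symbol.
FOLLOW(R): in S->R else bool, R is followed by else bool with FIRST {else}; in D->R bool, R is followed by bool with FIRST {bool}. Thus FOLLOW(R) = {bool, else}.
FOLLOW(D): in R->D, the suffix after D is empty, so FOLLOW(D) ⊇ FOLLOW(R) = {bool, else}. Thus FOLLOW(D) = {bool, else}.
FOLLOW(J): in R->J, the suffix after J is empty, so FOLLOW(J) ⊇ FOLLOW(R) = {bool, else}; in R->J bool bool, J is followed by bool bool with FIRST {bool}. Thus FOLLOW(J) = {bool, else}.
FOLLOW(K): in J->K, the suffix after K is empty, so FOLLOW(K) ⊇ FOLLOW(J) = {bool, else}. Thus FOLLOW(K) = {bool, else}.
FOLLOW(S): in K->S, the suffix after S is empty, so FOLLOW(S) ⊇ FOLLOW(K) = {bool, else}. Thus FOLLOW(S) = {$, bool, else}.

{bool, else}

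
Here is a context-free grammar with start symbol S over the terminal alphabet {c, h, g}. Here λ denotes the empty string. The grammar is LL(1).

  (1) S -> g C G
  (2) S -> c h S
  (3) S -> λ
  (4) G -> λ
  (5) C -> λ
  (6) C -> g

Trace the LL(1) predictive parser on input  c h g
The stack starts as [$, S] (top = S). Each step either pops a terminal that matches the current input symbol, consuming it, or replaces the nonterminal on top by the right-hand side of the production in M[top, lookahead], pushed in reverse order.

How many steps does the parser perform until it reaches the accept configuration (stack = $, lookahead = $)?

     Stack    Input    Action
  1  $ S      c h g $  expand S -> c h S
  2  $ S h c  c h g $  match c
  3  $ S h    h g $    match h
  4  $ S      g $      expand S -> g C G
  5  $ G C g  g $      match g
  6  $ G C    $        expand C -> λ
  7  $ G      $        expand G -> λ
Accept reached after 7 steps.

7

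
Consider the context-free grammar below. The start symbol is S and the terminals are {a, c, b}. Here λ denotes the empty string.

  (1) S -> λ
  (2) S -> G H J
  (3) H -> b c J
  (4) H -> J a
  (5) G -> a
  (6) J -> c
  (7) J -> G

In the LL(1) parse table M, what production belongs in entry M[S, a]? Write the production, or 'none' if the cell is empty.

S -> G H J

FIRST(G) = {a}
FIRST(S) = {λ, a}  (via G H J)
FIRST(J) = {a, c}  (via G)
FIRST(H) = {a, b, c}  (via J a)
FOLLOW(S) includes $ since S is the start symbol.
FOLLOW(S): S appears on no right-hand side. Thus FOLLOW(S) = {$}.
For S -> λ: FIRST(λ) = {λ}, so it goes in M[S, t] for t ∈ {}; since λ ∈ FIRST, also for every t ∈ FOLLOW(S) = {$}.
For S -> G H J: FIRST(G H J) = {a}, so it goes in M[S, t] for t ∈ {a}.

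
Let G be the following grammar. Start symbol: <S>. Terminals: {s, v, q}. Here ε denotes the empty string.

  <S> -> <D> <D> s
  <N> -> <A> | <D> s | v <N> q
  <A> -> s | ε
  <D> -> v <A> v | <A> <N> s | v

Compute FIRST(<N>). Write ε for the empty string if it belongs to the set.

{ε, s, v}

FIRST(<A>) = {ε, s}
FIRST(<S>) = {s, v}  (via <D> <D> s)
FIRST(<N>) = {ε, s, v}  (via <A>, <D> s)
FIRST(<D>) = {s, v}  (via <A> <N> s)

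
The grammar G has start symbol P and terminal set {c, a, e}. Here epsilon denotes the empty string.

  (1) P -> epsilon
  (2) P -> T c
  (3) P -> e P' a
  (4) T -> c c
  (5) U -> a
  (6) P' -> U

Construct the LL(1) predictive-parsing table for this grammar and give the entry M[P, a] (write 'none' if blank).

FIRST(T): from T->c c we get {c}. So FIRST(T) = {c}.
FIRST(U): from U->a we get {a}. So FIRST(U) = {a}.
FIRST(P): from P->epsilon we get {epsilon}; from P->T c we get {c}; from P->e P' a we get {e}. So FIRST(P) = {epsilon, c, e}.
FIRST(P'): from P'->U we get {a}. So FIRST(P') = {a}.
FOLLOW(P) includes $ since P is the start symbol.
FOLLOW(P): P appears on no right-hand side. Thus FOLLOW(P) = {$}.
For P -> epsilon: FIRST(epsilon) = {epsilon}, so it goes in M[P, t] for t ∈ {}; since epsilon ∈ FIRST, also for every t ∈ FOLLOW(P) = {$}.
For P -> T c: FIRST(T c) = {c}, so it goes in M[P, t] for t ∈ {c}.
For P -> e P' a: FIRST(e P' a) = {e}, so it goes in M[P, t] for t ∈ {e}.
None of these place a production in M[P, a].

none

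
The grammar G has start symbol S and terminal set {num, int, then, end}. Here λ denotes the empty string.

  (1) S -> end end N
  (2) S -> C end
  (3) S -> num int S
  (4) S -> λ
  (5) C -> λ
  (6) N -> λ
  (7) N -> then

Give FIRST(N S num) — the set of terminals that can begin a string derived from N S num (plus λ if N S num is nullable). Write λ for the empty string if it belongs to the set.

{end, num, then}

FIRST(C) = {λ}
FIRST(N) = {λ, then}
FIRST(S) = {λ, end, num}  (via C end)
FIRST(N S num): take FIRST of each symbol in turn, carrying on past any symbol whose FIRST contains λ; result {end, num, then}.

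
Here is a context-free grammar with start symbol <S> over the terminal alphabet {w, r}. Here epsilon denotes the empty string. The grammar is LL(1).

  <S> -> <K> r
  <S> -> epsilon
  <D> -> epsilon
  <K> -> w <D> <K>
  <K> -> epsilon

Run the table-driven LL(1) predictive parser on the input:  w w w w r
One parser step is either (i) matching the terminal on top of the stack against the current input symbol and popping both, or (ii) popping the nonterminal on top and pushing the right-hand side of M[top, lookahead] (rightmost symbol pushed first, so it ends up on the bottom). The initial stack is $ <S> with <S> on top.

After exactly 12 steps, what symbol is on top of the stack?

<D>

      Stack          Input        Action
   1  $ <S>          w w w w r $  expand <S> -> <K> r
   2  $ r <K>        w w w w r $  expand <K> -> w <D> <K>
   3  $ r <K> <D> w  w w w w r $  match w
   4  $ r <K> <D>    w w w r $    expand <D> -> epsilon
   5  $ r <K>        w w w r $    expand <K> -> w <D> <K>
   6  $ r <K> <D> w  w w w r $    match w
   7  $ r <K> <D>    w w r $      expand <D> -> epsilon
   8  $ r <K>        w w r $      expand <K> -> w <D> <K>
   9  $ r <K> <D> w  w w r $      match w
  10  $ r <K> <D>    w r $        expand <D> -> epsilon
  11  $ r <K>        w r $        expand <K> -> w <D> <K>
  12  $ r <K> <D> w  w r $        match w
Stack after step 12: $ r <K> <D> (top = <D>).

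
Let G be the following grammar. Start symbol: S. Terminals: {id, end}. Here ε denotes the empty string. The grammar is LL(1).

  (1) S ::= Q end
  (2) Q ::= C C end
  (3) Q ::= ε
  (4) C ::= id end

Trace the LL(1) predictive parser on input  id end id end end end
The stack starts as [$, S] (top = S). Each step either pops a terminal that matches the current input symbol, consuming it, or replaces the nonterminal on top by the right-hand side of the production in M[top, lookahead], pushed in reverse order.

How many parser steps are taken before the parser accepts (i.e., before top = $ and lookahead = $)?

step 1: stack=$ S  input=id end id end end end $  — expand S ::= Q end
step 2: stack=$ end Q  input=id end id end end end $  — expand Q ::= C C end
step 3: stack=$ end end C C  input=id end id end end end $  — expand C ::= id end
step 4: stack=$ end end C end id  input=id end id end end end $  — match id
step 5: stack=$ end end C end  input=end id end end end $  — match end
step 6: stack=$ end end C  input=id end end end $  — expand C ::= id end
step 7: stack=$ end end end id  input=id end end end $  — match id
step 8: stack=$ end end end  input=end end end $  — match end
step 9: stack=$ end end  input=end end $  — match end
step 10: stack=$ end  input=end $  — match end
Accept reached after 10 steps.

10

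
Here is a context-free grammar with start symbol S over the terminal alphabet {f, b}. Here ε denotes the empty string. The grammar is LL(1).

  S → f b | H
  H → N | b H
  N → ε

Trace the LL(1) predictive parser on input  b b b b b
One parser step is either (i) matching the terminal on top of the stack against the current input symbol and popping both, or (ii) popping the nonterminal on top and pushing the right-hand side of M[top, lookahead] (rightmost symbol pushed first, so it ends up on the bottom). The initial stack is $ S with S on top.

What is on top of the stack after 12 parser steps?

      Stack  Input        Action
   1  $ S    b b b b b $  expand S → H
   2  $ H    b b b b b $  expand H → b H
   3  $ H b  b b b b b $  match b
   4  $ H    b b b b $    expand H → b H
   5  $ H b  b b b b $    match b
   6  $ H    b b b $      expand H → b H
   7  $ H b  b b b $      match b
   8  $ H    b b $        expand H → b H
   9  $ H b  b b $        match b
  10  $ H    b $          expand H → b H
  11  $ H b  b $          match b
  12  $ H    $            expand H → N
Stack after step 12: $ N (top = N).

N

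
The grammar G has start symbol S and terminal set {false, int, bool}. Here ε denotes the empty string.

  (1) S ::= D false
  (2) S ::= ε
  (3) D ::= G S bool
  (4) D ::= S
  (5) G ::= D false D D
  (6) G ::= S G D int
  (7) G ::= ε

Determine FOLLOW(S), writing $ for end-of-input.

{$, bool, false, int}

FIRST(S): from S::=D false we get {bool, false, int}; from S::=ε we get {ε}. So FIRST(S) = {ε, bool, false, int}.
FIRST(D): from D::=G S bool we get {bool, false, int}; from D::=S we get {ε, bool, false, int}. So FIRST(D) = {ε, bool, false, int}.
FIRST(G): from G::=D false D D we get {bool, false, int}; from G::=S G D int we get {bool, false, int}; from G::=ε we get {ε}. So FIRST(G) = {ε, bool, false, int}.
FOLLOW(S) includes $ since S is the start symbol.
FOLLOW(G): in D::=G S bool, G is followed by S bool with FIRST {bool, false, int}; in G::=S G D int, G is followed by D int with FIRST {bool, false, int}. Thus FOLLOW(G) = {bool, false, int}.
FOLLOW(D): in S::=D false, D is followed by false with FIRST {false}; in G::=D false D D (occurrence 1), D is followed by false D D with FIRST {false}; in G::=D false D D (occurrence 2), D is followed by D with FIRST {ε, bool, false, int}; in G::=D false D D (occurrence 2), the suffix after D is nullable, so FOLLOW(D) ⊇ FOLLOW(G) = {bool, false, int}; in G::=D false D D (occurrence 3), the suffix after D is empty, so FOLLOW(D) ⊇ FOLLOW(G) = {bool, false, int}; in G::=S G D int, D is followed by int with FIRST {int}. Thus FOLLOW(D) = {bool, false, int}.
FOLLOW(S): in D::=G S bool, S is followed by bool with FIRST {bool}; in D::=S, the suffix after S is empty, so FOLLOW(S) ⊇ FOLLOW(D) = {bool, false, int}; in G::=S G D int, S is followed by G D int with FIRST {bool, false, int}. Thus FOLLOW(S) = {$, bool, false, int}.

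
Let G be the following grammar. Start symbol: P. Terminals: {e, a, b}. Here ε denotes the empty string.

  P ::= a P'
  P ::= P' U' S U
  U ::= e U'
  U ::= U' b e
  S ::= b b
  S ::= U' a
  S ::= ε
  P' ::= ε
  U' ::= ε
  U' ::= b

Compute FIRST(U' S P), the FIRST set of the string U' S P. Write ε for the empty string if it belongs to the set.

{a, b, e}

FIRST(P') = {ε}
FIRST(U') = {ε, b}
FIRST(U) = {b, e}  (via U' b e)
FIRST(S) = {ε, a, b}  (via U' a)
FIRST(P) = {a, b, e}  (via P' U' S U)
FIRST(U' S P): take FIRST of each symbol in turn, carrying on past any symbol whose FIRST contains ε; result {a, b, e}.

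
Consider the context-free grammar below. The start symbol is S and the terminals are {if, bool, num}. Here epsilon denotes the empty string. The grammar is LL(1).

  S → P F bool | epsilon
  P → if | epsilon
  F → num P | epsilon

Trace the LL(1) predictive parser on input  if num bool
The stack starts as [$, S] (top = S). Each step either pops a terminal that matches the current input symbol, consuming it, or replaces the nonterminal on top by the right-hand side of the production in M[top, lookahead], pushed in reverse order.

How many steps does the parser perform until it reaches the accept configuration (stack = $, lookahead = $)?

     Stack         Input          Action
  1  $ S           if num bool $  expand S → P F bool
  2  $ bool F P    if num bool $  expand P → if
  3  $ bool F if   if num bool $  match if
  4  $ bool F      num bool $     expand F → num P
  5  $ bool P num  num bool $     match num
  6  $ bool P      bool $         expand P → epsilon
  7  $ bool        bool $         match bool
Accept reached after 7 steps.

7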